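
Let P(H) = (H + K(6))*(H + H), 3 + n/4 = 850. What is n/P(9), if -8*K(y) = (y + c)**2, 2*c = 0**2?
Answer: 3388/81 ≈ 41.827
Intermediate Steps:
c = 0 (c = (1/2)*0**2 = (1/2)*0 = 0)
K(y) = -y**2/8 (K(y) = -(y + 0)**2/8 = -y**2/8)
n = 3388 (n = -12 + 4*850 = -12 + 3400 = 3388)
P(H) = 2*H*(-9/2 + H) (P(H) = (H - 1/8*6**2)*(H + H) = (H - 1/8*36)*(2*H) = (H - 9/2)*(2*H) = (-9/2 + H)*(2*H) = 2*H*(-9/2 + H))
n/P(9) = 3388/((9*(-9 + 2*9))) = 3388/((9*(-9 + 18))) = 3388/((9*9)) = 3388/81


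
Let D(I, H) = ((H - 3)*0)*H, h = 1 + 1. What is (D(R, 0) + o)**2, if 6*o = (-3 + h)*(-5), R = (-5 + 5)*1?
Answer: 25/36 ≈ 0.69444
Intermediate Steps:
h = 2
R = 0 (R = 0*1 = 0)
o = 5/6 (o = ((-3 + 2)*(-5))/6 = (-1*(-5))/6 = (1/6)*5 = 5/6 ≈ 0.83333)
D(I, H) = 0 (D(I, H) = ((-3 + H)*0)*H = 0*H = 0)
(D(R, 0) + o)**2 = (0 + 5/6)**2 = (5/6)**2 = 25/36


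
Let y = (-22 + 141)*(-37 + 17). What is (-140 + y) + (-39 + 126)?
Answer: -2433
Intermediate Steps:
y = -2380 (y = 119*(-20) = -2380)
(-140 + y) + (-39 + 126) = (-140 - 2380) + (-39 + 126) = -2520 + 87 = -2433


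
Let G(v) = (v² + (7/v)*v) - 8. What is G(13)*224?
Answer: 37632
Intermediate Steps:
G(v) = -1 + v² (G(v) = (v² + 7) - 8 = (7 + v²) - 8 = -1 + v²)
G(13)*224 = (-1 + 13²)*224 = (-1 + 169)*224 = 168*224 = 37632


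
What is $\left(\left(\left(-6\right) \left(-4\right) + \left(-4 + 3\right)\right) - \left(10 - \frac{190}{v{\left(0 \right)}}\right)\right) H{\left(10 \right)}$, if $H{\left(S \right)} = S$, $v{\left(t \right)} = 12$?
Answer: $\frac{865}{3} \approx 288.33$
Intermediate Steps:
$\left(\left(\left(-6\right) \left(-4\right) + \left(-4 + 3\right)\right) - \left(10 - \frac{190}{v{\left(0 \right)}}\right)\right) H{\left(10 \right)} = \left(\left(\left(-6\right) \left(-4\right) + \left(-4 + 3\right)\right) - \left(10 - \frac{190}{12}\right)\right) 10 = \left(\left(24 - 1\right) + \left(190 \cdot \frac{1}{12} - 10\right)\right) 10 = \left(23 + \left(\frac{95}{6} - 10\right)\right) 10 = \left(23 + \frac{35}{6}\right) 10 = \frac{173}{6} \cdot 10 = \frac{865}{3}$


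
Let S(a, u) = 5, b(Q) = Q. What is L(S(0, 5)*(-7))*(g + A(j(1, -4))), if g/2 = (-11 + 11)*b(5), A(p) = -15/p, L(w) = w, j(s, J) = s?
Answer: 525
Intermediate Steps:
g = 0 (g = 2*((-11 + 11)*5) = 2*(0*5) = 2*0 = 0)
L(S(0, 5)*(-7))*(g + A(j(1, -4))) = (5*(-7))*(0 - 15/1) = -35*(0 - 15*1) = -35*(0 - 15) = -35*(-15) = 525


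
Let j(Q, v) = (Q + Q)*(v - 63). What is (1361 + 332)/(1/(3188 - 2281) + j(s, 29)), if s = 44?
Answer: -1535551/2713743 ≈ -0.56584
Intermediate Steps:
j(Q, v) = 2*Q*(-63 + v) (j(Q, v) = (2*Q)*(-63 + v) = 2*Q*(-63 + v))
(1361 + 332)/(1/(3188 - 2281) + j(s, 29)) = (1361 + 332)/(1/(3188 - 2281) + 2*44*(-63 + 29)) = 1693/(1/907 + 2*44*(-34)) = 1693/(1/907 - 2992) = 1693/(-2713743/907) = 1693*(-907/2713743) = -1535551/2713743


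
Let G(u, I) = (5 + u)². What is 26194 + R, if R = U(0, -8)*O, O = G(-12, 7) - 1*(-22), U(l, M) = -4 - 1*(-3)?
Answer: 26123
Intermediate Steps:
U(l, M) = -1 (U(l, M) = -4 + 3 = -1)
O = 71 (O = (5 - 12)² - 1*(-22) = (-7)² + 22 = 49 + 22 = 71)
R = -71 (R = -1*71 = -71)
26194 + R = 26194 - 71 = 26123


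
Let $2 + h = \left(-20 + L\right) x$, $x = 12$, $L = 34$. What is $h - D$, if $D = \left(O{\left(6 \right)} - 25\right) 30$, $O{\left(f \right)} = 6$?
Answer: $736$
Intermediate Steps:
$D = -570$ ($D = \left(6 - 25\right) 30 = \left(-19\right) 30 = -570$)
$h = 166$ ($h = -2 + \left(-20 + 34\right) 12 = -2 + 14 \cdot 12 = -2 + 168 = 166$)
$h - D = 166 - -570 = 166 + 570 = 736$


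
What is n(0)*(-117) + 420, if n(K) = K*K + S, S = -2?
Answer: 654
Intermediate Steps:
n(K) = -2 + K² (n(K) = K*K - 2 = K² - 2 = -2 + K²)
n(0)*(-117) + 420 = (-2 + 0²)*(-117) + 420 = (-2 + 0)*(-117) + 420 = -2*(-117) + 420 = 234 + 420 = 654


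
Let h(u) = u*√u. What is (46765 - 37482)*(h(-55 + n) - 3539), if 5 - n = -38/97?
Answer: -32852537 - 89339592*I*√116691/9409 ≈ -3.2853e+7 - 3.2435e+6*I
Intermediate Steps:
n = 523/97 (n = 5 - (-38)/97 = 5 - 1*(-38/97) = 5 + 38/97 = 523/97 ≈ 5.3918)
h(u) = u^(3/2)
(46765 - 37482)*(h(-55 + n) - 3539) = (46765 - 37482)*((-55 + 523/97)^(3/2) - 3539) = 9283*((-4812/97)^(3/2) - 3539) = 9283*(-9624*I*√116691/9409 - 3539) = 9283*(-3539 - 9624*I*√116691/9409) = -32852537 - 89339592*I*√116691/9409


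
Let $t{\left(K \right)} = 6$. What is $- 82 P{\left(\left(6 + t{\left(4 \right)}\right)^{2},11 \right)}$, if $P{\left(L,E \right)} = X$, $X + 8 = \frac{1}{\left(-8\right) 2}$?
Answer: $\frac{5289}{8} \approx 661.13$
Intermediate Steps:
$X = - \frac{129}{16}$ ($X = -8 + \frac{1}{\left(-8\right) 2} = -8 + \frac{1}{-16} = -8 - \frac{1}{16} = - \frac{129}{16} \approx -8.0625$)
$P{\left(L,E \right)} = - \frac{129}{16}$
$- 82 P{\left(\left(6 + t{\left(4 \right)}\right)^{2},11 \right)} = \left(-82\right) \left(- \frac{129}{16}\right) = \frac{5289}{8}$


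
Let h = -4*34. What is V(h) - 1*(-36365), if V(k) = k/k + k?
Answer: 36230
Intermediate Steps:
h = -136
V(k) = 1 + k
V(h) - 1*(-36365) = (1 - 136) - 1*(-36365) = -135 + 36365 = 36230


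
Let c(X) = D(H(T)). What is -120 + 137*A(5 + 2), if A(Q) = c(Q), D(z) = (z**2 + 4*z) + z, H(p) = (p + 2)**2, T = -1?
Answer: 702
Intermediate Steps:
H(p) = (2 + p)**2
D(z) = z**2 + 5*z
c(X) = 6 (c(X) = (2 - 1)**2*(5 + (2 - 1)**2) = 1**2*(5 + 1**2) = 1*(5 + 1) = 1*6 = 6)
A(Q) = 6
-120 + 137*A(5 + 2) = -120 + 137*6 = -120 + 822 = 702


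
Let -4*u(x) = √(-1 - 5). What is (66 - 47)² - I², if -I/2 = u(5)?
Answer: 725/2 ≈ 362.50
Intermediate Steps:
u(x) = -I*√6/4 (u(x) = -√(-1 - 5)/4 = -I*√6/4)
I = I*√6/2 (I = -(-1)*I*√6/2 = I*√6/2 ≈ 1.2247*I)
(66 - 47)² - I² = (66 - 47)² - (I*√6/2)² = 19² - 1*(-3/2) = 361 + 3/2 = 725/2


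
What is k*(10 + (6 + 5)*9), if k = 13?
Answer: 1417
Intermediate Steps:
k*(10 + (6 + 5)*9) = 13*(10 + (6 + 5)*9) = 13*(10 + 11*9) = 13*(10 + 99) = 13*109 = 1417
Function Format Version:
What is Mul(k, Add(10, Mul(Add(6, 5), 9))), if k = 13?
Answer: 1417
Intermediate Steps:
Mul(k, Add(10, Mul(Add(6, 5), 9))) = Mul(13, Add(10, Mul(Add(6, 5), 9))) = Mul(13, Add(10, Mul(11, 9))) = Mul(13, Add(10, 99)) = Mul(13, 109) = 1417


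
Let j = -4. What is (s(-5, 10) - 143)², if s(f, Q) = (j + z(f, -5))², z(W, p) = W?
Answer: 3844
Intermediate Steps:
s(f, Q) = (-4 + f)²
(s(-5, 10) - 143)² = ((-4 - 5)² - 143)² = ((-9)² - 143)² = (81 - 143)² = (-62)² = 3844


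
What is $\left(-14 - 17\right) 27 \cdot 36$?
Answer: $-30132$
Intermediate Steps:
$\left(-14 - 17\right) 27 \cdot 36 = \left(-31\right) 27 \cdot 36 = \left(-837\right) 36 = -30132$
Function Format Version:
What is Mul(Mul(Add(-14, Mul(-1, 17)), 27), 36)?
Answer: -30132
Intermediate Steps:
Mul(Mul(Add(-14, Mul(-1, 17)), 27), 36) = Mul(Mul(Add(-14, -17), 27), 36) = Mul(Mul(-31, 27), 36) = Mul(-837, 36) = -30132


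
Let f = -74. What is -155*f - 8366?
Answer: 3104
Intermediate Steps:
-155*f - 8366 = -155*(-74) - 8366 = 11470 - 8366 = 3104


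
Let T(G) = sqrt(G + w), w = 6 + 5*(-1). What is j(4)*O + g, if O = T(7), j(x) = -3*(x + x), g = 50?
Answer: 50 - 48*sqrt(2) ≈ -17.882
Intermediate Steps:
w = 1 (w = 6 - 5 = 1)
j(x) = -6*x
T(G) = sqrt(1 + G) (T(G) = sqrt(G + 1) = sqrt(1 + G))
O = 2*sqrt(2) (O = sqrt(1 + 7) = sqrt(8) = 2*sqrt(2) ≈ 2.8284)
j(4)*O + g = (-6*4)*(2*sqrt(2)) + 50 = -48*sqrt(2) + 50 = 50 - 48*sqrt(2)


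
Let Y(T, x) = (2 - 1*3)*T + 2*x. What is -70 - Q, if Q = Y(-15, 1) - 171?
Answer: 84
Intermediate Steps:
Y(T, x) = -T + 2*x (Y(T, x) = (2 - 3)*T + 2*x = -T + 2*x)
Q = -154 (Q = (-1*(-15) + 2*1) - 171 = (15 + 2) - 171 = 17 - 171 = -154)
-70 - Q = -70 - 1*(-154) = -70 + 154 = 84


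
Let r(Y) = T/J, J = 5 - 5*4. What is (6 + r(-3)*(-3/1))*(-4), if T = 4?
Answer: -136/5 ≈ -27.200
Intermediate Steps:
J = -15 (J = 5 - 20 = -15)
r(Y) = -4/15 (r(Y) = 4/(-15) = 4*(-1/15) = -4/15)
(6 + r(-3)*(-3/1))*(-4) = (6 - (-4)/(5*1))*(-4) = (6 - (-4)/5)*(-4) = (6 - 4/15*(-3))*(-4) = (6 + ⅘)*(-4) = (34/5)*(-4) = -136/5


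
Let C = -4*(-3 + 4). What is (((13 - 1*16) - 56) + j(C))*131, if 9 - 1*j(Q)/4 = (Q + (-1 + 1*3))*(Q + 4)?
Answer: -3013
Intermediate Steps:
C = -4 (C = -4*1 = -4)
j(Q) = 36 - 4*(2 + Q)*(4 + Q) (j(Q) = 36 - 4*(Q + (-1 + 1*3))*(Q + 4) = 36 - 4*(Q + (-1 + 3))*(4 + Q) = 36 - 4*(Q + 2)*(4 + Q) = 36 - 4*(2 + Q)*(4 + Q))
(((13 - 1*16) - 56) + j(C))*131 = (((13 - 1*16) - 56) + (4 - 24*(-4) - 4*(-4)²))*131 = (((13 - 16) - 56) + (4 + 96 - 4*16))*131 = ((-3 - 56) + (4 + 96 - 64))*131 = (-59 + 36)*131 = -23*131 = -3013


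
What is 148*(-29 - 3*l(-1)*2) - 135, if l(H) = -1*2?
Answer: -2651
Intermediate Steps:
l(H) = -2
148*(-29 - 3*l(-1)*2) - 135 = 148*(-29 - 3*(-2)*2) - 135 = 148*(-29 - (-6)*2) - 135 = 148*(-29 - 1*(-12)) - 135 = 148*(-29 + 12) - 135 = 148*(-17) - 135 = -2516 - 135 = -2651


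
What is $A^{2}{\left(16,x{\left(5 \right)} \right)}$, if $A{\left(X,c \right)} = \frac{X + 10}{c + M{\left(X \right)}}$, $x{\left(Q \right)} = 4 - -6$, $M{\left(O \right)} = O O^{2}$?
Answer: $\frac{169}{4214809} \approx 4.0097 \cdot 10^{-5}$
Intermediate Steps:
$M{\left(O \right)} = O^{3}$
$x{\left(Q \right)} = 10$ ($x{\left(Q \right)} = 4 + 6 = 10$)
$A{\left(X,c \right)} = \frac{10 + X}{c + X^{3}}$ ($A{\left(X,c \right)} = \frac{X + 10}{c + X^{3}} = \frac{10 + X}{c + X^{3}}$)
$A^{2}{\left(16,x{\left(5 \right)} \right)} = \left(\frac{10 + 16}{10 + 16^{3}}\right)^{2} = \left(\frac{1}{10 + 4096} \cdot 26\right)^{2} = \left(\frac{1}{4106} \cdot 26\right)^{2} = \left(\frac{13}{2053}\right)^{2} = \frac{169}{4214809}$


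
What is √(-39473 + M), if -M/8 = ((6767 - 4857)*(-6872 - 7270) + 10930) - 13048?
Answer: √216067231 ≈ 14699.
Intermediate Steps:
M = 216106704 (M = -8*(((6767 - 4857)*(-6872 - 7270) + 10930) - 13048) = -8*((1910*(-14142) + 10930) - 13048) = -8*((-27011220 + 10930) - 13048) = -8*(-27000290 - 13048) = -8*(-27013338) = 216106704)
√(-39473 + M) = √(-39473 + 216106704) = √216067231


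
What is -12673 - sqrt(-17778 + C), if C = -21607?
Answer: -12673 - I*sqrt(39385) ≈ -12673.0 - 198.46*I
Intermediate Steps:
-12673 - sqrt(-17778 + C) = -12673 - sqrt(-17778 - 21607) = -12673 - sqrt(-39385) = -12673 - I*sqrt(39385)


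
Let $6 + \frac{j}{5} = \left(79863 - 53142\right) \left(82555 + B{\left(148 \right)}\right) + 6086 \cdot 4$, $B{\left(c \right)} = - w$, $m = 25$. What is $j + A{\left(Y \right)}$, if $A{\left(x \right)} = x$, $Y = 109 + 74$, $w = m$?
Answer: $11026542523$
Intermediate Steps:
$w = 25$
$B{\left(c \right)} = -25$ ($B{\left(c \right)} = \left(-1\right) 25 = -25$)
$Y = 183$
$j = 11026542340$ ($j = -30 + 5 \left(\left(79863 - 53142\right) \left(82555 - 25\right) + 6086 \cdot 4\right) = -30 + 5 \left(26721 \cdot 82530 + 24344\right) = -30 + 5 \left(2205284130 + 24344\right) = -30 + 5 \cdot 2205308474 = -30 + 11026542370 = 11026542340$)
$j + A{\left(Y \right)} = 11026542340 + 183 = 11026542523$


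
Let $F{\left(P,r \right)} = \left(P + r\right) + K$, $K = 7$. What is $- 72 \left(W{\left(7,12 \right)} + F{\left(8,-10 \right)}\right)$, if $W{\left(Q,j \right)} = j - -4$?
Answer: $-1512$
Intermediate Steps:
$W{\left(Q,j \right)} = 4 + j$ ($W{\left(Q,j \right)} = j + 4 = 4 + j$)
$F{\left(P,r \right)} = 7 + P + r$ ($F{\left(P,r \right)} = \left(P + r\right) + 7 = 7 + P + r$)
$- 72 \left(W{\left(7,12 \right)} + F{\left(8,-10 \right)}\right) = - 72 \left(\left(4 + 12\right) + \left(7 + 8 - 10\right)\right) = - 72 \left(16 + 5\right) = \left(-72\right) 21 = -1512$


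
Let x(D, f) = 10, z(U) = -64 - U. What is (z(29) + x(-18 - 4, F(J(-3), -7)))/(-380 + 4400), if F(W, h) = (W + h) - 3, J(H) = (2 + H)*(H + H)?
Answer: -83/4020 ≈ -0.020647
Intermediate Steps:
J(H) = 2*H*(2 + H) (J(H) = (2 + H)*(2*H) = 2*H*(2 + H))
F(W, h) = -3 + W + h
(z(29) + x(-18 - 4, F(J(-3), -7)))/(-380 + 4400) = ((-64 - 1*29) + 10)/(-380 + 4400) = ((-64 - 29) + 10)/4020 = (-93 + 10)*(1/4020) = -83*1/4020 = -83/4020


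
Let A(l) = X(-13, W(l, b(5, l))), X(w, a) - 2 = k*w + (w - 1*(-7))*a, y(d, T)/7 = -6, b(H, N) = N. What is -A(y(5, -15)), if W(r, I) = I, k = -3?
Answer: -293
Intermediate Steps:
y(d, T) = -42 (y(d, T) = 7*(-6) = -42)
X(w, a) = 2 - 3*w + a*(7 + w) (X(w, a) = 2 + (-3*w + (w - 1*(-7))*a) = 2 + (-3*w + (w + 7)*a) = 2 + (-3*w + (7 + w)*a) = 2 + (-3*w + a*(7 + w)) = 2 - 3*w + a*(7 + w))
A(l) = 41 - 6*l (A(l) = 2 - 3*(-13) + 7*l + l*(-13) = 2 + 39 + 7*l - 13*l = 41 - 6*l)
-A(y(5, -15)) = -(41 - 6*(-42)) = -(41 + 252) = -1*293 = -293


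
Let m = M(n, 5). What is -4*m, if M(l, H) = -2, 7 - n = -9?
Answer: 8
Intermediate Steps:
n = 16 (n = 7 - 1*(-9) = 7 + 9 = 16)
m = -2
-4*m = -4*(-2) = 8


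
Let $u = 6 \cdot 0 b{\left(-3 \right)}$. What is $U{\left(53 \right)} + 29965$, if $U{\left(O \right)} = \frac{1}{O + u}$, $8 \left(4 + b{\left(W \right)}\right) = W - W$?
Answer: $\frac{1588146}{53} \approx 29965.0$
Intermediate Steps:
$b{\left(W \right)} = -4$ ($b{\left(W \right)} = -4 + \frac{W - W}{8} = -4 + \frac{1}{8} \cdot 0 = -4 + 0 = -4$)
$u = 0$ ($u = 6 \cdot 0 \left(-4\right) = 0 \left(-4\right) = 0$)
$U{\left(O \right)} = \frac{1}{O}$ ($U{\left(O \right)} = \frac{1}{O + 0} = \frac{1}{O}$)
$U{\left(53 \right)} + 29965 = \frac{1}{53} + 29965 = \frac{1588146}{53}$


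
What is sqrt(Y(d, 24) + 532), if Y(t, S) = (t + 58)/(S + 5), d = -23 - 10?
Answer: 3*sqrt(49793)/29 ≈ 23.084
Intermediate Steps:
d = -33
Y(t, S) = (58 + t)/(5 + S)
sqrt(Y(d, 24) + 532) = sqrt((58 - 33)/(5 + 24) + 532) = sqrt(25/29 + 532) = sqrt(15453/29) = 3*sqrt(49793)/29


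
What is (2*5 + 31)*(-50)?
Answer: -2050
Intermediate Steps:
(2*5 + 31)*(-50) = (10 + 31)*(-50) = 41*(-50) = -2050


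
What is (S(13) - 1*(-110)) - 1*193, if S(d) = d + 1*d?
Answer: -57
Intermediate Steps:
S(d) = 2*d (S(d) = d + d = 2*d)
(S(13) - 1*(-110)) - 1*193 = (2*13 - 1*(-110)) - 1*193 = (26 + 110) - 193 = 136 - 193 = -57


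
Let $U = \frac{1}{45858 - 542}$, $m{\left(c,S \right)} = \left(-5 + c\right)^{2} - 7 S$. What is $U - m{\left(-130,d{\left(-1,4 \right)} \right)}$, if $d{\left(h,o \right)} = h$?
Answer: $- \frac{826201311}{45316} \approx -18232.0$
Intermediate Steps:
$U = \frac{1}{45316} \approx 2.2067 \cdot 10^{-5}$
$U - m{\left(-130,d{\left(-1,4 \right)} \right)} = \frac{1}{45316} - \left(\left(-5 - 130\right)^{2} - -7\right) = \frac{1}{45316} - \left(\left(-135\right)^{2} + 7\right) = \frac{1}{45316} - \left(18225 + 7\right) = \frac{1}{45316} - 18232 = - \frac{826201311}{45316}$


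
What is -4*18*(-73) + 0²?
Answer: 5256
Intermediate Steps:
-4*18*(-73) + 0² = -72*(-73) + 0 = 5256 + 0 = 5256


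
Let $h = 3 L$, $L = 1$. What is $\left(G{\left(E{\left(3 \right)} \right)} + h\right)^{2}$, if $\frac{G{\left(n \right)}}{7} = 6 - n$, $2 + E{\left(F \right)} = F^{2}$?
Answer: $16$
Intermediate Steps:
$E{\left(F \right)} = -2 + F^{2}$
$G{\left(n \right)} = 42 - 7 n$ ($G{\left(n \right)} = 7 \left(6 - n\right) = 42 - 7 n$)
$h = 3$ ($h = 3 \cdot 1 = 3$)
$\left(G{\left(E{\left(3 \right)} \right)} + h\right)^{2} = \left(\left(42 - 7 \left(-2 + 3^{2}\right)\right) + 3\right)^{2} = \left(\left(42 - 7 \left(-2 + 9\right)\right) + 3\right)^{2} = \left(\left(42 - 49\right) + 3\right)^{2} = \left(-7 + 3\right)^{2} = \left(-4\right)^{2} = 16$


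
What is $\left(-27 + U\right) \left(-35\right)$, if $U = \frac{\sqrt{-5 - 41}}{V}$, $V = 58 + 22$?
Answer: $945 - \frac{7 i \sqrt{46}}{16} \approx 945.0 - 2.9673 i$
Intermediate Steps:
$V = 80$
$U = \frac{i \sqrt{46}}{80}$ ($U = \frac{\sqrt{-5 - 41}}{80} = \sqrt{-46} \cdot \frac{1}{80} = i \sqrt{46} \cdot \frac{1}{80} = \frac{i \sqrt{46}}{80} \approx 0.084779 i$)
$\left(-27 + U\right) \left(-35\right) = \left(-27 + \frac{i \sqrt{46}}{80}\right) \left(-35\right) = 945 - \frac{7 i \sqrt{46}}{16}$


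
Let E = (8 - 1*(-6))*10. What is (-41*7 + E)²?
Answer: 21609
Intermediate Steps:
E = 140 (E = (8 + 6)*10 = 14*10 = 140)
(-41*7 + E)² = (-41*7 + 140)² = (-287 + 140)² = (-147)² = 21609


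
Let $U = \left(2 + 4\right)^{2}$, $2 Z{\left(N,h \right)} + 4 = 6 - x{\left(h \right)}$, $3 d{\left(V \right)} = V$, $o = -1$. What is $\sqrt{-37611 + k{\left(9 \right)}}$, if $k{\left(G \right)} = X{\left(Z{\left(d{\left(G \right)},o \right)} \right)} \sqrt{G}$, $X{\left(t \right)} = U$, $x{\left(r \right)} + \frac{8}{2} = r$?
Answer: $9 i \sqrt{463} \approx 193.66 i$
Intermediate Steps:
$x{\left(r \right)} = -4 + r$
$d{\left(V \right)} = \frac{V}{3}$
$Z{\left(N,h \right)} = 3 - \frac{h}{2}$ ($Z{\left(N,h \right)} = -2 + \frac{6 - \left(-4 + h\right)}{2} = -2 + \frac{10 - h}{2} = -2 - \left(-5 + \frac{h}{2}\right) = 3 - \frac{h}{2}$)
$U = 36$ ($U = 6^{2} = 36$)
$X{\left(t \right)} = 36$
$k{\left(G \right)} = 36 \sqrt{G}$
$\sqrt{-37611 + k{\left(9 \right)}} = \sqrt{-37611 + 36 \sqrt{9}} = \sqrt{-37611 + 36 \cdot 3} = \sqrt{-37611 + 108} = \sqrt{-37503} = 9 i \sqrt{463}$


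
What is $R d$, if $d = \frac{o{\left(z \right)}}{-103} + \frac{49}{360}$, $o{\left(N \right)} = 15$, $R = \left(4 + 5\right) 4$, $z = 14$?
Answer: $- \frac{353}{1030} \approx -0.34272$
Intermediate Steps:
$R = 36$ ($R = 9 \cdot 4 = 36$)
$d = - \frac{353}{37080}$ ($d = \frac{15}{-103} + \frac{49}{360} = 15 \left(- \frac{1}{103}\right) + 49 \cdot \frac{1}{360} = - \frac{15}{103} + \frac{49}{360} = - \frac{353}{37080} \approx -0.0095199$)
$R d = 36 \left(- \frac{353}{37080}\right) = - \frac{353}{1030}$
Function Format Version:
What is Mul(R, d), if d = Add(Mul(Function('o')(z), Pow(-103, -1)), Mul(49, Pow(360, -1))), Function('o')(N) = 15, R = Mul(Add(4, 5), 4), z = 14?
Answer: Rational(-353, 1030) ≈ -0.34272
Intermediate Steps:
R = 36 (R = Mul(9, 4) = 36)
d = Rational(-353, 37080) (d = Add(Mul(15, Pow(-103, -1)), Mul(49, Pow(360, -1))) = Add(Mul(15, Rational(-1, 103)), Mul(49, Rational(1, 360))) = Add(Rational(-15, 103), Rational(49, 360)) = Rational(-353, 37080) ≈ -0.0095199)
Mul(R, d) = Mul(36, Rational(-353, 37080)) = Rational(-353, 1030)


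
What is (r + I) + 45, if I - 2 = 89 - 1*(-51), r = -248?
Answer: -61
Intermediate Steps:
I = 142 (I = 2 + (89 - 1*(-51)) = 2 + (89 + 51) = 2 + 140 = 142)
(r + I) + 45 = (-248 + 142) + 45 = -106 + 45 = -61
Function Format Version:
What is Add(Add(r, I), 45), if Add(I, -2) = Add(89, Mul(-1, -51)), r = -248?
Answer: -61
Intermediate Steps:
I = 142 (I = Add(2, Add(89, Mul(-1, -51))) = Add(2, Add(89, 51)) = Add(2, 140) = 142)
Add(Add(r, I), 45) = Add(Add(-248, 142), 45) = Add(-106, 45) = -61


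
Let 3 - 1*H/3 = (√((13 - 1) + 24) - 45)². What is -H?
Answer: 4554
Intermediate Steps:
H = -4554 (H = 9 - 3*(√((13 - 1) + 24) - 45)² = 9 - 3*(√(12 + 24) - 45)² = 9 - 3*(√36 - 45)² = 9 - 3*(6 - 45)² = 9 - 3*(-39)² = 9 - 3*1521 = 9 - 4563 = -4554)
-H = -1*(-4554) = 4554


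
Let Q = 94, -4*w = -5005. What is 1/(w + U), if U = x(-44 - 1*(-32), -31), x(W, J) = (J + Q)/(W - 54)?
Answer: 44/55013 ≈ 0.00079981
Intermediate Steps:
w = 5005/4 (w = -¼*(-5005) = 5005/4 ≈ 1251.3)
x(W, J) = (94 + J)/(-54 + W) (x(W, J) = (J + 94)/(W - 54) = (94 + J)/(-54 + W))
U = -21/22 (U = (94 - 31)/(-54 + (-44 - 1*(-32))) = 63/(-54 + (-44 + 32)) = 63/(-54 - 12) = 63/(-66) = -1/66*63 = -21/22 ≈ -0.95455)
1/(w + U) = 1/(5005/4 - 21/22) = 1/(55013/44) = 44/55013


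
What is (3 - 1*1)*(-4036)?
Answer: -8072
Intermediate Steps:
(3 - 1*1)*(-4036) = (3 - 1)*(-4036) = 2*(-4036) = -8072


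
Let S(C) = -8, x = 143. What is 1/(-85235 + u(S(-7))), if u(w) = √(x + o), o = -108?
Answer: -17047/1453001038 - √35/7265005190 ≈ -1.1733e-5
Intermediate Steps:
u(w) = √35 (u(w) = √(143 - 108) = √35)
1/(-85235 + u(S(-7))) = 1/(-85235 + √35)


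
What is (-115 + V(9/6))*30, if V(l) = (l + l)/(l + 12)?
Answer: -10330/3 ≈ -3443.3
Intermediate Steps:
V(l) = 2*l/(12 + l) (V(l) = (2*l)/(12 + l) = 2*l/(12 + l))
(-115 + V(9/6))*30 = (-115 + 2*(9/6)/(12 + 9/6))*30 = (-115 + 2*(9*(1/6))/(12 + 9*(1/6)))*30 = (-115 + 2*(3/2)/(12 + 3/2))*30 = (-115 + 2*(3/2)/(27/2))*30 = (-115 + 2*(3/2)*(2/27))*30 = (-115 + 2/9)*30 = -1033/9*30 = -10330/3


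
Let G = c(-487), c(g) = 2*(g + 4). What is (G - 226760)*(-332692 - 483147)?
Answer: 185787752114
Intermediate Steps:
c(g) = 8 + 2*g (c(g) = 2*(4 + g) = 8 + 2*g)
G = -966 (G = 8 + 2*(-487) = 8 - 974 = -966)
(G - 226760)*(-332692 - 483147) = (-966 - 226760)*(-332692 - 483147) = -227726*(-815839) = 185787752114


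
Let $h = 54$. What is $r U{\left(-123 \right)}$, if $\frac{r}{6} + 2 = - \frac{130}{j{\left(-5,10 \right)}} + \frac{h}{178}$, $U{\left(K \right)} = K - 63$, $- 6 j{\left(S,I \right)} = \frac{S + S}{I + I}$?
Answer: $\frac{155113956}{89} \approx 1.7429 \cdot 10^{6}$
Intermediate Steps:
$j{\left(S,I \right)} = - \frac{S}{6 I}$ ($j{\left(S,I \right)} = - \frac{\left(S + S\right) \frac{1}{I + I}}{6} = - \frac{2 S \frac{1}{2 I}}{6} = - \frac{S \frac{1}{I}}{6} = - \frac{S}{6 I}$)
$U{\left(K \right)} = -63 + K$
$r = - \frac{833946}{89}$ ($r = -12 + 6 \left(- \frac{130}{\left(- \frac{1}{6}\right) \left(-5\right) \frac{1}{10}} + \frac{54}{178}\right) = -12 + 6 \left(- \frac{130}{\left(- \frac{1}{6}\right) \left(-5\right) \frac{1}{10}} + 54 \cdot \frac{1}{178}\right) = -12 + 6 \left(- 130 \frac{1}{\frac{1}{12}} + \frac{27}{89}\right) = -12 + 6 \left(\left(-130\right) 12 + \frac{27}{89}\right) = -12 + 6 \left(-1560 + \frac{27}{89}\right) = -12 + 6 \left(- \frac{138813}{89}\right) = -12 - \frac{832878}{89} = - \frac{833946}{89} \approx -9370.2$)
$r U{\left(-123 \right)} = - \frac{833946 \left(-63 - 123\right)}{89} = \left(- \frac{833946}{89}\right) \left(-186\right) = \frac{155113956}{89}$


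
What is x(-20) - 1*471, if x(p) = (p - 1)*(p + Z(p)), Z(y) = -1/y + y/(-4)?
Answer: -3141/20 ≈ -157.05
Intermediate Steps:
Z(y) = -1/y - y/4 (Z(y) = -1/y + y*(-¼) = -1/y - y/4)
x(p) = (-1 + p)*(-1/p + 3*p/4) (x(p) = (p - 1)*(p + (-1/p - p/4)) = (-1 + p)*(-1/p + 3*p/4))
x(-20) - 1*471 = (¼)*(4 - 20*(-4 - 3*(-20) + 3*(-20)²))/(-20) - 1*471 = (¼)*(-1/20)*(4 - 20*(-4 + 60 + 3*400)) - 471 = (¼)*(-1/20)*(4 - 20*(-4 + 60 + 1200)) - 471 = (¼)*(-1/20)*(4 - 20*1256) - 471 = (¼)*(-1/20)*(4 - 25120) - 471 = (¼)*(-1/20)*(-25116) - 471 = 6279/20 - 471 = -3141/20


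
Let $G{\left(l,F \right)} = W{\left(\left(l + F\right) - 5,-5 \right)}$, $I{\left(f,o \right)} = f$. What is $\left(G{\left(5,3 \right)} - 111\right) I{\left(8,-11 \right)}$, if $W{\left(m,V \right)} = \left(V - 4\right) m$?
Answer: $-1104$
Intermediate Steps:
$W{\left(m,V \right)} = m \left(-4 + V\right)$ ($W{\left(m,V \right)} = \left(-4 + V\right) m = m \left(-4 + V\right)$)
$G{\left(l,F \right)} = 45 - 9 F - 9 l$ ($G{\left(l,F \right)} = \left(\left(l + F\right) - 5\right) \left(-4 - 5\right) = \left(\left(F + l\right) - 5\right) \left(-9\right) = \left(-5 + F + l\right) \left(-9\right) = 45 - 9 F - 9 l$)
$\left(G{\left(5,3 \right)} - 111\right) I{\left(8,-11 \right)} = \left(\left(45 - 27 - 45\right) - 111\right) 8 = \left(-27 - 111\right) 8 = \left(-138\right) 8 = -1104$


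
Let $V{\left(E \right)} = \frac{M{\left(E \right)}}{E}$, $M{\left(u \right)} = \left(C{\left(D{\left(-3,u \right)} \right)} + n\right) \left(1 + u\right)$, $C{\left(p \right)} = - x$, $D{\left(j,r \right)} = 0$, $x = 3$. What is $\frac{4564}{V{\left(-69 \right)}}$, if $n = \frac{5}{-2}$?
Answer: $- \frac{157458}{187} \approx -842.02$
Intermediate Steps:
$n = - \frac{5}{2}$ ($n = 5 \left(- \frac{1}{2}\right) = - \frac{5}{2} \approx -2.5$)
$C{\left(p \right)} = -3$ ($C{\left(p \right)} = \left(-1\right) 3 = -3$)
$M{\left(u \right)} = - \frac{11}{2} - \frac{11 u}{2}$ ($M{\left(u \right)} = \left(-3 - \frac{5}{2}\right) \left(1 + u\right) = - \frac{11 \left(1 + u\right)}{2} = - \frac{11}{2} - \frac{11 u}{2}$)
$V{\left(E \right)} = \frac{- \frac{11}{2} - \frac{11 E}{2}}{E}$
$\frac{4564}{V{\left(-69 \right)}} = \frac{4564}{\frac{11}{2} \frac{1}{-69} \left(-1 - -69\right)} = \frac{4564}{\frac{11}{2} \left(- \frac{1}{69}\right) \left(-1 + 69\right)} = \frac{4564}{\frac{11}{2} \left(- \frac{1}{69}\right) 68} = \frac{4564}{- \frac{374}{69}} = 4564 \left(- \frac{69}{374}\right) = - \frac{157458}{187}$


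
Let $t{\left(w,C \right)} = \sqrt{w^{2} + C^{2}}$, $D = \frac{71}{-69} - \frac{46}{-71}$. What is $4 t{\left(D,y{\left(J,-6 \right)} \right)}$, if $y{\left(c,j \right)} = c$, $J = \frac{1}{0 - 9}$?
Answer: $\frac{4 \sqrt{34037890}}{14697} \approx 1.5879$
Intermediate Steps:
$D = - \frac{1867}{4899}$ ($D = 71 \left(- \frac{1}{69}\right) - - \frac{46}{71} = - \frac{71}{69} + \frac{46}{71} = - \frac{1867}{4899} \approx -0.3811$)
$J = - \frac{1}{9}$ ($J = \frac{1}{-9} = - \frac{1}{9} \approx -0.11111$)
$t{\left(w,C \right)} = \sqrt{C^{2} + w^{2}}$
$4 t{\left(D,y{\left(J,-6 \right)} \right)} = 4 \sqrt{\left(- \frac{1}{9}\right)^{2} + \left(- \frac{1867}{4899}\right)^{2}} = 4 \sqrt{\frac{1}{81} + \frac{3485689}{24000201}} = 4 \sqrt{\frac{34037890}{216001809}} = 4 \frac{\sqrt{34037890}}{14697} = \frac{4 \sqrt{34037890}}{14697}$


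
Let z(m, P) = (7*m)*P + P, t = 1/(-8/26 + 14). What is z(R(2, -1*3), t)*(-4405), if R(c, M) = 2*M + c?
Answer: 1546155/178 ≈ 8686.3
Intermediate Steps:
R(c, M) = c + 2*M
t = 13/178 (t = 1/(-8*1/26 + 14) = 1/(-4/13 + 14) = 1/(178/13) = 13/178 ≈ 0.073034)
z(m, P) = P + 7*P*m (z(m, P) = 7*P*m + P = P + 7*P*m)
z(R(2, -1*3), t)*(-4405) = (13*(1 + 7*(2 + 2*(-1*3)))/178)*(-4405) = (13*(1 + 7*(2 + 2*(-3)))/178)*(-4405) = (13*(1 + 7*(2 - 6))/178)*(-4405) = (13*(1 + 7*(-4))/178)*(-4405) = (13*(1 - 28)/178)*(-4405) = ((13/178)*(-27))*(-4405) = -351/178*(-4405) = 1546155/178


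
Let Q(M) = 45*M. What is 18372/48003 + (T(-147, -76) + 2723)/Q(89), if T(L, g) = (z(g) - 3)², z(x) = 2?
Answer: 22704448/21361335 ≈ 1.0629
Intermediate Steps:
T(L, g) = 1 (T(L, g) = (2 - 3)² = (-1)² = 1)
18372/48003 + (T(-147, -76) + 2723)/Q(89) = 18372/48003 + (1 + 2723)/((45*89)) = 18372*(1/48003) + 2724/4005 = 6124/16001 + 2724*(1/4005) = 6124/16001 + 908/1335 = 22704448/21361335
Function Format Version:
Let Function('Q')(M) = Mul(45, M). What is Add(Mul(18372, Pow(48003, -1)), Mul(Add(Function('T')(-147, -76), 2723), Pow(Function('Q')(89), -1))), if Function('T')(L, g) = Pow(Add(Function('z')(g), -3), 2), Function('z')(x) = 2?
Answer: Rational(22704448, 21361335) ≈ 1.0629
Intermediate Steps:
Function('T')(L, g) = 1 (Function('T')(L, g) = Pow(Add(2, -3), 2) = Pow(-1, 2) = 1)
Add(Mul(18372, Pow(48003, -1)), Mul(Add(Function('T')(-147, -76), 2723), Pow(Function('Q')(89), -1))) = Add(Mul(18372, Pow(48003, -1)), Mul(Add(1, 2723), Pow(Mul(45, 89), -1))) = Add(Mul(18372, Rational(1, 48003)), Mul(2724, Pow(4005, -1))) = Add(Rational(6124, 16001), Mul(2724, Rational(1, 4005))) = Add(Rational(6124, 16001), Rational(908, 1335)) = Rational(22704448, 21361335)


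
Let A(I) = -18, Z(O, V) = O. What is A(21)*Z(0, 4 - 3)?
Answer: 0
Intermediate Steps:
A(21)*Z(0, 4 - 3) = -18*0 = 0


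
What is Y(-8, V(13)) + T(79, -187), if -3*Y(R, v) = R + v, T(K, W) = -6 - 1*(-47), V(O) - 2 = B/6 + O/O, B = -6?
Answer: 43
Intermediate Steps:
V(O) = 2 (V(O) = 2 + (-6/6 + O/O) = 2 + (-6*⅙ + 1) = 2 + (-1 + 1) = 2 + 0 = 2)
T(K, W) = 41 (T(K, W) = -6 + 47 = 41)
Y(R, v) = -R/3 - v/3 (Y(R, v) = -(R + v)/3 = -R/3 - v/3)
Y(-8, V(13)) + T(79, -187) = (-⅓*(-8) - ⅓*2) + 41 = (8/3 - ⅔) + 41 = 2 + 41 = 43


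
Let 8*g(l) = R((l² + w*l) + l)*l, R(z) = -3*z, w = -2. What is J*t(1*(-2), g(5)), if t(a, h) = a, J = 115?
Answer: -230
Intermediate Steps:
g(l) = l*(-3*l² + 3*l)/8 (g(l) = ((-3*((l² - 2*l) + l))*l)/8 = ((-3*(l² - l))*l)/8 = ((-3*l² + 3*l)*l)/8 = (l*(-3*l² + 3*l))/8 = l*(-3*l² + 3*l)/8)
J*t(1*(-2), g(5)) = 115*(1*(-2)) = 115*(-2) = -230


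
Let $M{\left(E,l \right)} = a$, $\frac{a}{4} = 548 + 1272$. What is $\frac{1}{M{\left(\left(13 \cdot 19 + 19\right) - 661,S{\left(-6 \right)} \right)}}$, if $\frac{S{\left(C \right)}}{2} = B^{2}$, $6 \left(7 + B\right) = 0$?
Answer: $\frac{1}{7280} \approx 0.00013736$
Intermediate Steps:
$B = -7$ ($B = -7 + \frac{1}{6} \cdot 0 = -7 + 0 = -7$)
$S{\left(C \right)} = 98$ ($S{\left(C \right)} = 2 \left(-7\right)^{2} = 2 \cdot 49 = 98$)
$a = 7280$ ($a = 4 \left(548 + 1272\right) = 4 \cdot 1820 = 7280$)
$M{\left(E,l \right)} = 7280$
$\frac{1}{M{\left(\left(13 \cdot 19 + 19\right) - 661,S{\left(-6 \right)} \right)}} = \frac{1}{7280}$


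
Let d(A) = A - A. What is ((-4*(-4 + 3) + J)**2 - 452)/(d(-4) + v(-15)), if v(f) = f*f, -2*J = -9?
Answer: -1519/900 ≈ -1.6878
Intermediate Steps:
J = 9/2 (J = -1/2*(-9) = 9/2 ≈ 4.5000)
v(f) = f**2
d(A) = 0
((-4*(-4 + 3) + J)**2 - 452)/(d(-4) + v(-15)) = ((-4*(-4 + 3) + 9/2)**2 - 452)/(0 + (-15)**2) = ((-4*(-1) + 9/2)**2 - 452)/(0 + 225) = ((4 + 9/2)**2 - 452)/225 = ((17/2)**2 - 452)*(1/225) = (289/4 - 452)*(1/225) = -1519/4*1/225 = -1519/900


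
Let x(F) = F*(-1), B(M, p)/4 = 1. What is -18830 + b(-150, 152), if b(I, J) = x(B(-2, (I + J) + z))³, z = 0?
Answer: -18894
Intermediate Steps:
B(M, p) = 4 (B(M, p) = 4*1 = 4)
x(F) = -F
b(I, J) = -64 (b(I, J) = (-1*4)³ = (-4)³ = -64)
-18830 + b(-150, 152) = -18830 - 64 = -18894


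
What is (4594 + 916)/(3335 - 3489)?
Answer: -2755/77 ≈ -35.779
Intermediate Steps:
(4594 + 916)/(3335 - 3489) = 5510/(-154) = 5510*(-1/154) = -2755/77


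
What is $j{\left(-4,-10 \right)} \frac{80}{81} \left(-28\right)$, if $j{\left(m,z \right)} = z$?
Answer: $\frac{22400}{81} \approx 276.54$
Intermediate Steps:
$j{\left(-4,-10 \right)} \frac{80}{81} \left(-28\right) = - 10 \cdot \frac{80}{81} \left(-28\right) = - 10 \cdot 80 \cdot \frac{1}{81} \left(-28\right) = \left(-10\right) \frac{80}{81} \left(-28\right) = \left(- \frac{800}{81}\right) \left(-28\right) = \frac{22400}{81}$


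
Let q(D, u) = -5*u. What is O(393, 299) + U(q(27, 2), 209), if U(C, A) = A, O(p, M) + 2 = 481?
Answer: 688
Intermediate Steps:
O(p, M) = 479 (O(p, M) = -2 + 481 = 479)
O(393, 299) + U(q(27, 2), 209) = 479 + 209 = 688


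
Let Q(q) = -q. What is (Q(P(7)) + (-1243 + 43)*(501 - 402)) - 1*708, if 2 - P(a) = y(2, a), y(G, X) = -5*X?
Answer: -119545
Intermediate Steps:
P(a) = 2 + 5*a (P(a) = 2 - (-5)*a = 2 + 5*a)
(Q(P(7)) + (-1243 + 43)*(501 - 402)) - 1*708 = (-(2 + 5*7) + (-1243 + 43)*(501 - 402)) - 1*708 = (-(2 + 35) - 1200*99) - 708 = (-1*37 - 118800) - 708 = (-37 - 118800) - 708 = -118837 - 708 = -119545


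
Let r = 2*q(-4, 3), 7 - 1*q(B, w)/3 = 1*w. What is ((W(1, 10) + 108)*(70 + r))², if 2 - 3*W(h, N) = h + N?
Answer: 97416900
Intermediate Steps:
q(B, w) = 21 - 3*w
W(h, N) = ⅔ - N/3 - h/3 (W(h, N) = ⅔ - (h + N)/3 = ⅔ - (N + h)/3 = ⅔ + (-N/3 - h/3) = ⅔ - N/3 - h/3)
r = 24 (r = 2*(21 - 3*3) = 2*(21 - 9) = 2*12 = 24)
((W(1, 10) + 108)*(70 + r))² = (((⅔ - ⅓*10 - ⅓*1) + 108)*(70 + 24))² = (((⅔ - 10/3 - ⅓) + 108)*94)² = ((-3 + 108)*94)² = (105*94)² = 9870² = 97416900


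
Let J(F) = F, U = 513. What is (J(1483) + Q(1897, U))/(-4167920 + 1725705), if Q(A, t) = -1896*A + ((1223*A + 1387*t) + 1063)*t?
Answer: -1552141396/2442215 ≈ -635.55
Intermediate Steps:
Q(A, t) = -1896*A + t*(1063 + 1223*A + 1387*t) (Q(A, t) = -1896*A + (1063 + 1223*A + 1387*t)*t = -1896*A + t*(1063 + 1223*A + 1387*t))
(J(1483) + Q(1897, U))/(-4167920 + 1725705) = (1483 + (-1896*1897 + 1063*513 + 1387*513**2 + 1223*1897*513))/(-4167920 + 1725705) = (1483 + (-3596712 + 545319 + 1387*263169 + 1190175903))/(-2442215) = (1483 + (-3596712 + 545319 + 365015403 + 1190175903))*(-1/2442215) = (1483 + 1552139913)*(-1/2442215) = 1552141396*(-1/2442215) = -1552141396/2442215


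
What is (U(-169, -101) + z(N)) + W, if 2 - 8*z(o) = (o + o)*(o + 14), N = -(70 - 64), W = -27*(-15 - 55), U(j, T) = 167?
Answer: 8277/4 ≈ 2069.3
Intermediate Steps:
W = 1890 (W = -27*(-70) = 1890)
N = -6 (N = -1*6 = -6)
z(o) = ¼ - o*(14 + o)/4 (z(o) = ¼ - (o + o)*(o + 14)/8 = ¼ - 2*o*(14 + o)/8 = ¼ - o*(14 + o)/4)
(U(-169, -101) + z(N)) + W = (167 + (¼ - 7/2*(-6) - ¼*(-6)²)) + 1890 = (167 + (¼ + 21 - ¼*36)) + 1890 = (167 + (¼ + 21 - 9)) + 1890 = (167 + 49/4) + 1890 = 717/4 + 1890 = 8277/4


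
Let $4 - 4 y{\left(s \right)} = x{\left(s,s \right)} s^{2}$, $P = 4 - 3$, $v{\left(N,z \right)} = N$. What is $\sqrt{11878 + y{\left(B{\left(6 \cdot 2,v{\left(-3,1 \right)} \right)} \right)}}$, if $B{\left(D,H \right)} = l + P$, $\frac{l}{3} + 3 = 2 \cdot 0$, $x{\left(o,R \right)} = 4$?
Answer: $\sqrt{11815} \approx 108.7$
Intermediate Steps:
$l = -9$ ($l = -9 + 3 \cdot 2 \cdot 0 = -9 + 3 \cdot 0 = -9 + 0 = -9$)
$P = 1$ ($P = 4 - 3 = 1$)
$B{\left(D,H \right)} = -8$ ($B{\left(D,H \right)} = -9 + 1 = -8$)
$y{\left(s \right)} = 1 - s^{2}$ ($y{\left(s \right)} = 1 - \frac{4 s^{2}}{4} = 1 - s^{2}$)
$\sqrt{11878 + y{\left(B{\left(6 \cdot 2,v{\left(-3,1 \right)} \right)} \right)}} = \sqrt{11878 + \left(1 - \left(-8\right)^{2}\right)} = \sqrt{11878 + \left(1 - 64\right)} = \sqrt{11878 - 63} = \sqrt{11815}$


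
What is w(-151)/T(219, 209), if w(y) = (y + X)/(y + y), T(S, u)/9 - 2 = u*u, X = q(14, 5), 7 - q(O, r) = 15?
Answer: 53/39576798 ≈ 1.3392e-6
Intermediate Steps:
q(O, r) = -8 (q(O, r) = 7 - 1*15 = 7 - 15 = -8)
X = -8
T(S, u) = 18 + 9*u² (T(S, u) = 18 + 9*(u*u) = 18 + 9*u²)
w(y) = (-8 + y)/(2*y) (w(y) = (y - 8)/(y + y) = (-8 + y)/((2*y)) = (-8 + y)*(1/(2*y)) = (-8 + y)/(2*y))
w(-151)/T(219, 209) = ((½)*(-8 - 151)/(-151))/(18 + 9*209²) = ((½)*(-1/151)*(-159))/(18 + 9*43681) = 159/(302*(18 + 393129)) = (159/302)/393147 = (159/302)*(1/393147) = 53/39576798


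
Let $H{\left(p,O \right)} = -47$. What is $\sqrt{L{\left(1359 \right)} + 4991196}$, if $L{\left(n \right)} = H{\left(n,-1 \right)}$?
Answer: $\sqrt{4991149} \approx 2234.1$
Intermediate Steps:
$L{\left(n \right)} = -47$
$\sqrt{L{\left(1359 \right)} + 4991196} = \sqrt{-47 + 4991196} = \sqrt{4991149}$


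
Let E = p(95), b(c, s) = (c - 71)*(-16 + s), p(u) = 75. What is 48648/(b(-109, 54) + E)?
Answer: -16216/2255 ≈ -7.1911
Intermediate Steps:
b(c, s) = (-71 + c)*(-16 + s)
E = 75
48648/(b(-109, 54) + E) = 48648/((1136 - 71*54 - 16*(-109) - 109*54) + 75) = 48648/((1136 - 3834 + 1744 - 5886) + 75) = 48648/(-6840 + 75) = 48648/(-6765) = 48648*(-1/6765) = -16216/2255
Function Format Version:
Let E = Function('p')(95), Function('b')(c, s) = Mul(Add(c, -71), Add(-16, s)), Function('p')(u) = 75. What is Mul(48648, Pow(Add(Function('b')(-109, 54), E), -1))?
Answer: Rational(-16216, 2255) ≈ -7.1911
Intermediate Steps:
Function('b')(c, s) = Mul(Add(-71, c), Add(-16, s))
E = 75
Mul(48648, Pow(Add(Function('b')(-109, 54), E), -1)) = Mul(48648, Pow(Add(Add(1136, Mul(-71, 54), Mul(-16, -109), Mul(-109, 54)), 75), -1)) = Mul(48648, Pow(Add(Add(1136, -3834, 1744, -5886), 75), -1)) = Mul(48648, Pow(Add(-6840, 75), -1)) = Mul(48648, Pow(-6765, -1)) = Mul(48648, Rational(-1, 6765)) = Rational(-16216, 2255)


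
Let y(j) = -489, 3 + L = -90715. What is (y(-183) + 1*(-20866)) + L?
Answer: -112073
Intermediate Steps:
L = -90718 (L = -3 - 90715 = -90718)
(y(-183) + 1*(-20866)) + L = (-489 + 1*(-20866)) - 90718 = (-489 - 20866) - 90718 = -21355 - 90718 = -112073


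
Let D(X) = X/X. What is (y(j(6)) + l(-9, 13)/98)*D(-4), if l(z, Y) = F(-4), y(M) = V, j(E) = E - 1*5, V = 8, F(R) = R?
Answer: 390/49 ≈ 7.9592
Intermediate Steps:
j(E) = -5 + E (j(E) = E - 5 = -5 + E)
D(X) = 1
y(M) = 8
l(z, Y) = -4
(y(j(6)) + l(-9, 13)/98)*D(-4) = (8 - 4/98)*1 = (8 - 4*1/98)*1 = (8 - 2/49)*1 = (390/49)*1 = 390/49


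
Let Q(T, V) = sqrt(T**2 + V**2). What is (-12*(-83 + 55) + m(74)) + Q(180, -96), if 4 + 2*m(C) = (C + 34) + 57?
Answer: 1241/2 ≈ 620.50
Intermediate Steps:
m(C) = 87/2 + C/2 (m(C) = -2 + ((C + 34) + 57)/2 = -2 + ((34 + C) + 57)/2 = -2 + (91 + C)/2 = -2 + (91/2 + C/2) = 87/2 + C/2)
(-12*(-83 + 55) + m(74)) + Q(180, -96) = (-12*(-83 + 55) + (87/2 + (1/2)*74)) + sqrt(180**2 + (-96)**2) = (-12*(-28) + (87/2 + 37)) + sqrt(32400 + 9216) = (336 + 161/2) + sqrt(41616) = 833/2 + 204 = 1241/2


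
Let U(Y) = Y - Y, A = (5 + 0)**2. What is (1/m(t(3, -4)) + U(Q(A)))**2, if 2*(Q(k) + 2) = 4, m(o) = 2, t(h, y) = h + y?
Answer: 1/4 ≈ 0.25000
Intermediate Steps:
A = 25 (A = 5**2 = 25)
Q(k) = 0 (Q(k) = -2 + (1/2)*4 = -2 + 2 = 0)
U(Y) = 0
(1/m(t(3, -4)) + U(Q(A)))**2 = (1/2 + 0)**2 = (1/2)**2 = 1/4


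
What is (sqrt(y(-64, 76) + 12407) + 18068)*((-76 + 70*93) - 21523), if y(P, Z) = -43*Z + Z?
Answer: -272628052 - 15089*sqrt(9215) ≈ -2.7408e+8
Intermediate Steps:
y(P, Z) = -42*Z
(sqrt(y(-64, 76) + 12407) + 18068)*((-76 + 70*93) - 21523) = (sqrt(-42*76 + 12407) + 18068)*((-76 + 70*93) - 21523) = (sqrt(-3192 + 12407) + 18068)*((-76 + 6510) - 21523) = (sqrt(9215) + 18068)*(6434 - 21523) = (18068 + sqrt(9215))*(-15089) = -272628052 - 15089*sqrt(9215)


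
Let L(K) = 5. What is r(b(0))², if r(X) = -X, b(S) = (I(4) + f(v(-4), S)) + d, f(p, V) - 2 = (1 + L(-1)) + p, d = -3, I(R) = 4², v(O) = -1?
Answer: 400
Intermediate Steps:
I(R) = 16
f(p, V) = 8 + p (f(p, V) = 2 + ((1 + 5) + p) = 2 + (6 + p) = 8 + p)
b(S) = 20 (b(S) = (16 + (8 - 1)) - 3 = (16 + 7) - 3 = 23 - 3 = 20)
r(b(0))² = (-1*20)² = (-20)² = 400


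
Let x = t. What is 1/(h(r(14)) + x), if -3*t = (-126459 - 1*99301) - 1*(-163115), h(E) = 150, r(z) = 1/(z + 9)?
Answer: 3/63095 ≈ 4.7547e-5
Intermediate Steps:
r(z) = 1/(9 + z)
t = 62645/3 (t = -((-126459 - 1*99301) - 1*(-163115))/3 = -((-126459 - 99301) + 163115)/3 = -(-225760 + 163115)/3 = -1/3*(-62645) = 62645/3 ≈ 20882.)
x = 62645/3 ≈ 20882.
1/(h(r(14)) + x) = 1/(150 + 62645/3) = 1/(63095/3) = 3/63095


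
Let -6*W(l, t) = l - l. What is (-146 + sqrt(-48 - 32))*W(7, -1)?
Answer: 0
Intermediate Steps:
W(l, t) = 0 (W(l, t) = -(l - l)/6 = -1/6*0 = 0)
(-146 + sqrt(-48 - 32))*W(7, -1) = (-146 + sqrt(-48 - 32))*0 = (-146 + sqrt(-80))*0 = (-146 + 4*I*sqrt(5))*0 = 0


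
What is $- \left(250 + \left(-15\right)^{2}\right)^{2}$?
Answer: $-225625$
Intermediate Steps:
$- \left(250 + \left(-15\right)^{2}\right)^{2} = - \left(250 + 225\right)^{2} = - 475^{2} = \left(-1\right) 225625 = -225625$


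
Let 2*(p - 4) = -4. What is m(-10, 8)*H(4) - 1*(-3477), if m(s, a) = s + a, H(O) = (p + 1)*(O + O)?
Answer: 3429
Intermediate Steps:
p = 2 (p = 4 + (½)*(-4) = 4 - 2 = 2)
H(O) = 6*O (H(O) = (2 + 1)*(O + O) = 3*(2*O) = 6*O)
m(s, a) = a + s
m(-10, 8)*H(4) - 1*(-3477) = (8 - 10)*(6*4) - 1*(-3477) = -2*24 + 3477 = -48 + 3477 = 3429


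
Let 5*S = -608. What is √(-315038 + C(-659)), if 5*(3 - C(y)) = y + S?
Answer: 2*I*√1967993/5 ≈ 561.14*I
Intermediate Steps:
S = -608/5 (S = (⅕)*(-608) = -608/5 ≈ -121.60)
C(y) = 683/25 - y/5 (C(y) = 3 - (y - 608/5)/5 = 3 - (-608/5 + y)/5 = 3 + (608/25 - y/5) = 683/25 - y/5)
√(-315038 + C(-659)) = √(-315038 + (683/25 - ⅕*(-659))) = √(-315038 + (683/25 + 659/5)) = √(-315038 + 3978/25) = √(-7871972/25) = 2*I*√1967993/5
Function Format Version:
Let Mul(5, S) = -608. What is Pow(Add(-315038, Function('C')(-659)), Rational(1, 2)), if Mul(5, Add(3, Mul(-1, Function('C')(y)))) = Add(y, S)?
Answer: Mul(Rational(2, 5), I, Pow(1967993, Rational(1, 2))) ≈ Mul(561.14, I)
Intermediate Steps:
S = Rational(-608, 5) (S = Mul(Rational(1, 5), -608) = Rational(-608, 5) ≈ -121.60)
Function('C')(y) = Add(Rational(683, 25), Mul(Rational(-1, 5), y)) (Function('C')(y) = Add(3, Mul(Rational(-1, 5), Add(y, Rational(-608, 5)))) = Add(3, Mul(Rational(-1, 5), Add(Rational(-608, 5), y))) = Add(3, Add(Rational(608, 25), Mul(Rational(-1, 5), y))) = Add(Rational(683, 25), Mul(Rational(-1, 5), y)))
Pow(Add(-315038, Function('C')(-659)), Rational(1, 2)) = Pow(Add(-315038, Add(Rational(683, 25), Mul(Rational(-1, 5), -659))), Rational(1, 2)) = Pow(Add(-315038, Add(Rational(683, 25), Rational(659, 5))), Rational(1, 2)) = Pow(Add(-315038, Rational(3978, 25)), Rational(1, 2)) = Pow(Rational(-7871972, 25), Rational(1, 2)) = Mul(Rational(2, 5), I, Pow(1967993, Rational(1, 2)))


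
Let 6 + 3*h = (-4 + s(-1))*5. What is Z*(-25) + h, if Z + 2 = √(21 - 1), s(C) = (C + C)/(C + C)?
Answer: 43 - 50*√5 ≈ -68.803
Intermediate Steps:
s(C) = 1 (s(C) = (2*C)/((2*C)) = (2*C)*(1/(2*C)) = 1)
Z = -2 + 2*√5 (Z = -2 + √(21 - 1) = -2 + √20 = -2 + 2*√5 ≈ 2.4721)
h = -7 (h = -2 + ((-4 + 1)*5)/3 = -2 + (-3*5)/3 = -2 + (⅓)*(-15) = -2 - 5 = -7)
Z*(-25) + h = (-2 + 2*√5)*(-25) - 7 = (50 - 50*√5) - 7 = 43 - 50*√5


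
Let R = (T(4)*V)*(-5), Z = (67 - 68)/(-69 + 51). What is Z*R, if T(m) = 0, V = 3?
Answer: 0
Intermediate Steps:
Z = 1/18 (Z = -1/(-18) = -1*(-1/18) = 1/18 ≈ 0.055556)
R = 0 (R = (0*3)*(-5) = 0*(-5) = 0)
Z*R = (1/18)*0 = 0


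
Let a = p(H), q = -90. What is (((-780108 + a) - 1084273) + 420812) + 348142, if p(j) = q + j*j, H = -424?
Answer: -915741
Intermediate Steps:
p(j) = -90 + j² (p(j) = -90 + j*j = -90 + j²)
a = 179686 (a = -90 + (-424)² = -90 + 179776 = 179686)
(((-780108 + a) - 1084273) + 420812) + 348142 = (((-780108 + 179686) - 1084273) + 420812) + 348142 = ((-600422 - 1084273) + 420812) + 348142 = (-1684695 + 420812) + 348142 = -1263883 + 348142 = -915741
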